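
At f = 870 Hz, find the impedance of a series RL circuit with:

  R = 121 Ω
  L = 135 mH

Step 1 — Angular frequency: ω = 2π·f = 2π·870 = 5466 rad/s.
Step 2 — Component impedances:
  R: Z = R = 121 Ω
  L: Z = jωL = j·5466·0.135 = 0 + j738 Ω
Step 3 — Series combination: Z_total = R + L = 121 + j738 Ω = 747.8∠80.7° Ω.

Z = 121 + j738 Ω = 747.8∠80.7° Ω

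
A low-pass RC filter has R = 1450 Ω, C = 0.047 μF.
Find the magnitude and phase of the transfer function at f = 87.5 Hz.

Step 1 — Angular frequency: ω = 2π·87.5 = 549.8 rad/s.
Step 2 — Transfer function: H(jω) = 1/(1 + jωRC).
Step 3 — Denominator: 1 + jωRC = 1 + j·549.8·1450·4.7e-08 = 1 + j0.03747.
Step 4 — H = 0.9986 - j0.03741.
Step 5 — Magnitude: |H| = 0.9993 (-0.0 dB); phase: φ = -2.1°.

|H| = 0.9993 (-0.0 dB), φ = -2.1°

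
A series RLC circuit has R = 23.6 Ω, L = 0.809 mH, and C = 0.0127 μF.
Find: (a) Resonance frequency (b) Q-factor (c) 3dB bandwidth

Step 1 — Resonance: ω₀ = 1/√(LC) = 1/√(0.000809·1.27e-08) = 3.12e+05 rad/s.
Step 2 — f₀ = ω₀/(2π) = 4.965e+04 Hz.
Step 3 — Series Q: Q = ω₀L/R = 3.12e+05·0.000809/23.6 = 10.69.
Step 4 — Bandwidth: Δω = ω₀/Q = 2.917e+04 rad/s; BW = Δω/(2π) = 4643 Hz.

(a) f₀ = 4.965e+04 Hz  (b) Q = 10.69  (c) BW = 4643 Hz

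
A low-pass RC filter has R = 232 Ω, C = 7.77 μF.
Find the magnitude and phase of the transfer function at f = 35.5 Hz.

Step 1 — Angular frequency: ω = 2π·35.5 = 223.1 rad/s.
Step 2 — Transfer function: H(jω) = 1/(1 + jωRC).
Step 3 — Denominator: 1 + jωRC = 1 + j·223.1·232·7.77e-06 = 1 + j0.4021.
Step 4 — H = 0.8608 - j0.3461.
Step 5 — Magnitude: |H| = 0.9278 (-0.7 dB); phase: φ = -21.9°.

|H| = 0.9278 (-0.7 dB), φ = -21.9°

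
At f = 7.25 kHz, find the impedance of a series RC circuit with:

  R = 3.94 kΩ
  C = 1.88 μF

Step 1 — Angular frequency: ω = 2π·f = 2π·7250 = 4.555e+04 rad/s.
Step 2 — Component impedances:
  R: Z = R = 3940 Ω
  C: Z = 1/(jωC) = -j/(ω·C) = 0 - j11.68 Ω
Step 3 — Series combination: Z_total = R + C = 3940 - j11.68 Ω = 3940∠-0.2° Ω.

Z = 3940 - j11.68 Ω = 3940∠-0.2° Ω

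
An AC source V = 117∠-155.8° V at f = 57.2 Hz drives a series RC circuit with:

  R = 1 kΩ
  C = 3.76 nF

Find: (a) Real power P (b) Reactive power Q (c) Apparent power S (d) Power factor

Step 1 — Angular frequency: ω = 2π·f = 2π·57.2 = 359.4 rad/s.
Step 2 — Component impedances:
  R: Z = R = 1000 Ω
  C: Z = 1/(jωC) = -j/(ω·C) = 0 - j7.4e+05 Ω
Step 3 — Series combination: Z_total = R + C = 1000 - j7.4e+05 Ω = 7.4e+05∠-89.9° Ω.
Step 4 — Source phasor: V = 117∠-155.8° V = -106.7 - j47.96 V.
Step 5 — Current: I = V / Z = 6.462e-05 - j0.0001443 A = 0.0001581∠-65.9° A.
Step 6 — Complex power: S = V·I* = 2.5e-05 - j0.0185 VA.
Step 7 — Real power: P = Re(S) = 2.5e-05 W.
Step 8 — Reactive power: Q = Im(S) = -0.0185 VAR.
Step 9 — Apparent power: |S| = 0.0185 VA.
Step 10 — Power factor: PF = P/|S| = 0.001351 (leading).

(a) P = 2.5e-05 W  (b) Q = -0.0185 VAR  (c) S = 0.0185 VA  (d) PF = 0.001351 (leading)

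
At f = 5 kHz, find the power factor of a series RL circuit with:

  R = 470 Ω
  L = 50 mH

Step 1 — Angular frequency: ω = 2π·f = 2π·5000 = 3.142e+04 rad/s.
Step 2 — Component impedances:
  R: Z = R = 470 Ω
  L: Z = jωL = j·3.142e+04·0.05 = 0 + j1571 Ω
Step 3 — Series combination: Z_total = R + L = 470 + j1571 Ω = 1640∠73.3° Ω.
Step 4 — Power factor: PF = cos(φ) = Re(Z)/|Z| = 470/1639.6 = 0.2867.
Step 5 — Type: Im(Z) = 1571 ⇒ lagging (phase φ = 73.3°).

PF = 0.2867 (lagging, φ = 73.3°)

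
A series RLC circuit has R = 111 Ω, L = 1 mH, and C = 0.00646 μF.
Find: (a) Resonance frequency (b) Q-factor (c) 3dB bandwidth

Step 1 — Resonance condition Im(Z)=0 gives ω₀ = 1/√(LC).
Step 2 — ω₀ = 1/√(0.001·6.46e-09) = 3.934e+05 rad/s.
Step 3 — f₀ = ω₀/(2π) = 6.262e+04 Hz.
Step 4 — Series Q: Q = ω₀L/R = 3.934e+05·0.001/111 = 3.545.
Step 5 — 3dB bandwidth: Δω = ω₀/Q = 1.11e+05 rad/s; BW = Δω/(2π) = 1.767e+04 Hz.

(a) f₀ = 6.262e+04 Hz  (b) Q = 3.545  (c) BW = 1.767e+04 Hz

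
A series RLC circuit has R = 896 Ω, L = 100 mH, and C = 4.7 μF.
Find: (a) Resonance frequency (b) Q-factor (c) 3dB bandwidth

Step 1 — Resonance: ω₀ = 1/√(LC) = 1/√(0.1·4.7e-06) = 1459 rad/s.
Step 2 — f₀ = ω₀/(2π) = 232.2 Hz.
Step 3 — Series Q: Q = ω₀L/R = 1459·0.1/896 = 0.1628.
Step 4 — Bandwidth: Δω = ω₀/Q = 8960 rad/s; BW = Δω/(2π) = 1426 Hz.

(a) f₀ = 232.2 Hz  (b) Q = 0.1628  (c) BW = 1426 Hz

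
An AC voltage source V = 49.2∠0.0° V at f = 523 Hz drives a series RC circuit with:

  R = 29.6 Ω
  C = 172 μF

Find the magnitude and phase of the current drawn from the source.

Step 1 — Angular frequency: ω = 2π·f = 2π·523 = 3286 rad/s.
Step 2 — Component impedances:
  R: Z = R = 29.6 Ω
  C: Z = 1/(jωC) = -j/(ω·C) = 0 - j1.769 Ω
Step 3 — Series combination: Z_total = R + C = 29.6 - j1.769 Ω = 29.65∠-3.4° Ω.
Step 4 — Source phasor: V = 49.2∠0.0° V = 49.2 V.
Step 5 — Ohm's law: I = V / Z_total = (49.2) / (29.6 - j1.769) = 1.656 + j0.099 A.
Step 6 — Convert to polar: |I| = 1.659 A, ∠I = 3.4°.

I = 1.659∠3.4° A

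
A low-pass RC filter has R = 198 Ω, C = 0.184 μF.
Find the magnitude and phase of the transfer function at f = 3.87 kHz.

Step 1 — Angular frequency: ω = 2π·3870 = 2.432e+04 rad/s.
Step 2 — Transfer function: H(jω) = 1/(1 + jωRC).
Step 3 — Denominator: 1 + jωRC = 1 + j·2.432e+04·198·1.84e-07 = 1 + j0.8859.
Step 4 — H = 0.5603 - j0.4964.
Step 5 — Magnitude: |H| = 0.7485 (-2.5 dB); phase: φ = -41.5°.

|H| = 0.7485 (-2.5 dB), φ = -41.5°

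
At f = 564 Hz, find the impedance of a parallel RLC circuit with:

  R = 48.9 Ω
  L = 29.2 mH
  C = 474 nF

Step 1 — Angular frequency: ω = 2π·f = 2π·564 = 3544 rad/s.
Step 2 — Component impedances:
  R: Z = R = 48.9 Ω
  L: Z = jωL = j·3544·0.0292 = 0 + j103.5 Ω
  C: Z = 1/(jωC) = -j/(ω·C) = 0 - j595.3 Ω
Step 3 — Parallel combination: 1/Z_total = 1/R + 1/L + 1/C; Z_total = 42.43 + j16.57 Ω = 45.55∠21.3° Ω.

Z = 42.43 + j16.57 Ω = 45.55∠21.3° Ω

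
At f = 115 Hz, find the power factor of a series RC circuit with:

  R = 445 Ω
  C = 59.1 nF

Step 1 — Angular frequency: ω = 2π·f = 2π·115 = 722.6 rad/s.
Step 2 — Component impedances:
  R: Z = R = 445 Ω
  C: Z = 1/(jωC) = -j/(ω·C) = 0 - j2.342e+04 Ω
Step 3 — Series combination: Z_total = R + C = 445 - j2.342e+04 Ω = 2.342e+04∠-88.9° Ω.
Step 4 — Power factor: PF = cos(φ) = Re(Z)/|Z| = 445/2.342e+04 = 0.019.
Step 5 — Type: Im(Z) = -2.342e+04 ⇒ leading (phase φ = -88.9°).

PF = 0.019 (leading, φ = -88.9°)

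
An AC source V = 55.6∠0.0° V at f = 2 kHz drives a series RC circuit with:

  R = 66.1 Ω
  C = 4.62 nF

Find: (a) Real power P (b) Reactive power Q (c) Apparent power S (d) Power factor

Step 1 — Angular frequency: ω = 2π·f = 2π·2000 = 1.257e+04 rad/s.
Step 2 — Component impedances:
  R: Z = R = 66.1 Ω
  C: Z = 1/(jωC) = -j/(ω·C) = 0 - j1.722e+04 Ω
Step 3 — Series combination: Z_total = R + C = 66.1 - j1.722e+04 Ω = 1.722e+04∠-89.8° Ω.
Step 4 — Source phasor: V = 55.6∠0.0° V = 55.6 V.
Step 5 — Current: I = V / Z = 1.239e-05 + j0.003228 A = 0.003228∠89.8° A.
Step 6 — Complex power: S = V·I* = 0.0006887 - j0.1795 VA.
Step 7 — Real power: P = Re(S) = 0.0006887 W.
Step 8 — Reactive power: Q = Im(S) = -0.1795 VAR.
Step 9 — Apparent power: |S| = 0.1795 VA.
Step 10 — Power factor: PF = P/|S| = 0.003838 (leading).

(a) P = 0.0006887 W  (b) Q = -0.1795 VAR  (c) S = 0.1795 VA  (d) PF = 0.003838 (leading)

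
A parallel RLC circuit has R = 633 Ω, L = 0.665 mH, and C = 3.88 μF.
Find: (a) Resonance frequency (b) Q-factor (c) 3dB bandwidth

Step 1 — Resonance: ω₀ = 1/√(LC) = 1/√(0.000665·3.88e-06) = 1.969e+04 rad/s.
Step 2 — f₀ = ω₀/(2π) = 3133 Hz.
Step 3 — Parallel Q: Q = R/(ω₀L) = 633/(1.969e+04·0.000665) = 48.35.
Step 4 — Bandwidth: Δω = ω₀/Q = 407.2 rad/s; BW = Δω/(2π) = 64.8 Hz.

(a) f₀ = 3133 Hz  (b) Q = 48.35  (c) BW = 64.8 Hz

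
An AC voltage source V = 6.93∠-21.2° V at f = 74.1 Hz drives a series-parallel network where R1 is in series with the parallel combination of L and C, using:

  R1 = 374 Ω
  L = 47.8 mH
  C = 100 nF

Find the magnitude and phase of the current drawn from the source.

Step 1 — Angular frequency: ω = 2π·f = 2π·74.1 = 465.6 rad/s.
Step 2 — Component impedances:
  R1: Z = R = 374 Ω
  L: Z = jωL = j·465.6·0.0478 = 0 + j22.25 Ω
  C: Z = 1/(jωC) = -j/(ω·C) = 0 - j2.148e+04 Ω
Step 3 — Parallel branch: L || C = 1/(1/L + 1/C) = 0 + j22.28 Ω.
Step 4 — Series with R1: Z_total = R1 + (L || C) = 374 + j22.28 Ω = 374.7∠3.4° Ω.
Step 5 — Source phasor: V = 6.93∠-21.2° V = 6.461 - j2.506 V.
Step 6 — Ohm's law: I = V / Z_total = (6.461 - j2.506) / (374 + j22.28) = 0.01682 - j0.007702 A.
Step 7 — Convert to polar: |I| = 0.0185 A, ∠I = -24.6°.

I = 0.0185∠-24.6° A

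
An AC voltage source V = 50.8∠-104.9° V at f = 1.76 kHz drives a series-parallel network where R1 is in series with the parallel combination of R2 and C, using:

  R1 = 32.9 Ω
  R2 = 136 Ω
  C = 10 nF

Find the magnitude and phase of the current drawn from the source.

Step 1 — Angular frequency: ω = 2π·f = 2π·1760 = 1.106e+04 rad/s.
Step 2 — Component impedances:
  R1: Z = R = 32.9 Ω
  R2: Z = R = 136 Ω
  C: Z = 1/(jωC) = -j/(ω·C) = 0 - j9043 Ω
Step 3 — Parallel branch: R2 || C = 1/(1/R2 + 1/C) = 136 - j2.045 Ω.
Step 4 — Series with R1: Z_total = R1 + (R2 || C) = 168.9 - j2.045 Ω = 168.9∠-0.7° Ω.
Step 5 — Source phasor: V = 50.8∠-104.9° V = -13.06 - j49.09 V.
Step 6 — Ohm's law: I = V / Z_total = (-13.06 - j49.09) / (168.9 - j2.045) = -0.07382 - j0.2916 A.
Step 7 — Convert to polar: |I| = 0.3008 A, ∠I = -104.2°.

I = 0.3008∠-104.2° A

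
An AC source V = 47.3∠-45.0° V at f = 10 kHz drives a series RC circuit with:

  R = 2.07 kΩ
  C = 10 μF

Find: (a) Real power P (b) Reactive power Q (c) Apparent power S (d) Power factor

Step 1 — Angular frequency: ω = 2π·f = 2π·1e+04 = 6.283e+04 rad/s.
Step 2 — Component impedances:
  R: Z = R = 2070 Ω
  C: Z = 1/(jωC) = -j/(ω·C) = 0 - j1.592 Ω
Step 3 — Series combination: Z_total = R + C = 2070 - j1.592 Ω = 2070∠-0.0° Ω.
Step 4 — Source phasor: V = 47.3∠-45.0° V = 33.45 - j33.45 V.
Step 5 — Current: I = V / Z = 0.01617 - j0.01615 A = 0.02285∠-45.0° A.
Step 6 — Complex power: S = V·I* = 1.081 - j0.000831 VA.
Step 7 — Real power: P = Re(S) = 1.081 W.
Step 8 — Reactive power: Q = Im(S) = -0.000831 VAR.
Step 9 — Apparent power: |S| = 1.081 VA.
Step 10 — Power factor: PF = P/|S| = 1 (leading).

(a) P = 1.081 W  (b) Q = -0.000831 VAR  (c) S = 1.081 VA  (d) PF = 1 (leading)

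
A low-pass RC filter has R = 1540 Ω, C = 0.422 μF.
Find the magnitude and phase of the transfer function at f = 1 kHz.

Step 1 — Angular frequency: ω = 2π·1000 = 6283 rad/s.
Step 2 — Transfer function: H(jω) = 1/(1 + jωRC).
Step 3 — Denominator: 1 + jωRC = 1 + j·6283·1540·4.22e-07 = 1 + j4.083.
Step 4 — H = 0.05658 - j0.231.
Step 5 — Magnitude: |H| = 0.2379 (-12.5 dB); phase: φ = -76.2°.

|H| = 0.2379 (-12.5 dB), φ = -76.2°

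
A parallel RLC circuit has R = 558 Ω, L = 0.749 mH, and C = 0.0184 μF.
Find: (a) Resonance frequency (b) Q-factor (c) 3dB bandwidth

Step 1 — Resonance: ω₀ = 1/√(LC) = 1/√(0.000749·1.84e-08) = 2.694e+05 rad/s.
Step 2 — f₀ = ω₀/(2π) = 4.287e+04 Hz.
Step 3 — Parallel Q: Q = R/(ω₀L) = 558/(2.694e+05·0.000749) = 2.766.
Step 4 — Bandwidth: Δω = ω₀/Q = 9.74e+04 rad/s; BW = Δω/(2π) = 1.55e+04 Hz.

(a) f₀ = 4.287e+04 Hz  (b) Q = 2.766  (c) BW = 1.55e+04 Hz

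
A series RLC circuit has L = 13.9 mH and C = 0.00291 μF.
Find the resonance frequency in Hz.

Step 1 — Resonance condition Im(Z)=0 gives ω₀ = 1/√(LC).
Step 2 — ω₀ = 1/√(0.0139·2.91e-09) = 1.572e+05 rad/s.
Step 3 — f₀ = ω₀/(2π) = 2.502e+04 Hz.

f₀ = 2.502e+04 Hz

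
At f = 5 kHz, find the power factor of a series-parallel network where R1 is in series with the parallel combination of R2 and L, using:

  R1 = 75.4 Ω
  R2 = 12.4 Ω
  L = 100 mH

Step 1 — Angular frequency: ω = 2π·f = 2π·5000 = 3.142e+04 rad/s.
Step 2 — Component impedances:
  R1: Z = R = 75.4 Ω
  R2: Z = R = 12.4 Ω
  L: Z = jωL = j·3.142e+04·0.1 = 0 + j3142 Ω
Step 3 — Parallel branch: R2 || L = 1/(1/R2 + 1/L) = 12.4 + j0.04894 Ω.
Step 4 — Series with R1: Z_total = R1 + (R2 || L) = 87.8 + j0.04894 Ω = 87.8∠0.0° Ω.
Step 5 — Power factor: PF = cos(φ) = Re(Z)/|Z| = 87.8/87.8 = 1.
Step 6 — Type: Im(Z) = 0.04894 ⇒ lagging (phase φ = 0.0°).

PF = 1 (lagging, φ = 0.0°)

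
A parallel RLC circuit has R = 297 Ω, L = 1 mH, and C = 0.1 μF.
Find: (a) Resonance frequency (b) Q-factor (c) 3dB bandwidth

Step 1 — Resonance: ω₀ = 1/√(LC) = 1/√(0.001·1e-07) = 1e+05 rad/s.
Step 2 — f₀ = ω₀/(2π) = 1.592e+04 Hz.
Step 3 — Parallel Q: Q = R/(ω₀L) = 297/(1e+05·0.001) = 2.97.
Step 4 — Bandwidth: Δω = ω₀/Q = 3.367e+04 rad/s; BW = Δω/(2π) = 5359 Hz.

(a) f₀ = 1.592e+04 Hz  (b) Q = 2.97  (c) BW = 5359 Hz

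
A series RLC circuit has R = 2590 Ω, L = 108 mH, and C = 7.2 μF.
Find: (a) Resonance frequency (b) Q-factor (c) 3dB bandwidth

Step 1 — Resonance: ω₀ = 1/√(LC) = 1/√(0.108·7.2e-06) = 1134 rad/s.
Step 2 — f₀ = ω₀/(2π) = 180.5 Hz.
Step 3 — Series Q: Q = ω₀L/R = 1134·0.108/2590 = 0.04729.
Step 4 — Bandwidth: Δω = ω₀/Q = 2.398e+04 rad/s; BW = Δω/(2π) = 3817 Hz.

(a) f₀ = 180.5 Hz  (b) Q = 0.04729  (c) BW = 3817 Hz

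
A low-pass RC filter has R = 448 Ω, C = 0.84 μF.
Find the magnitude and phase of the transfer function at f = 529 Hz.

Step 1 — Angular frequency: ω = 2π·529 = 3324 rad/s.
Step 2 — Transfer function: H(jω) = 1/(1 + jωRC).
Step 3 — Denominator: 1 + jωRC = 1 + j·3324·448·8.4e-07 = 1 + j1.251.
Step 4 — H = 0.3899 - j0.4877.
Step 5 — Magnitude: |H| = 0.6244 (-4.1 dB); phase: φ = -51.4°.

|H| = 0.6244 (-4.1 dB), φ = -51.4°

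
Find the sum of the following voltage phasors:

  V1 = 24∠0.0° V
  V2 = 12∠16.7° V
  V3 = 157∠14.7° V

Step 1 — Convert each phasor to rectangular form:
  V1 = 24·(cos(0.0°) + j·sin(0.0°)) = 24 V
  V2 = 12·(cos(16.7°) + j·sin(16.7°)) = 11.49 + j3.448 V
  V3 = 157·(cos(14.7°) + j·sin(14.7°)) = 151.9 + j39.84 V
Step 2 — Sum components: V_total = 187.4 + j43.29 V.
Step 3 — Convert to polar: |V_total| = 192.3 V, ∠V_total = 13.0°.

V_total = 192.3∠13.0° V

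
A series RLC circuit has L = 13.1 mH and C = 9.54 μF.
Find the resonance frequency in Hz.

Step 1 — Resonance condition Im(Z)=0 gives ω₀ = 1/√(LC).
Step 2 — ω₀ = 1/√(0.0131·9.54e-06) = 2829 rad/s.
Step 3 — f₀ = ω₀/(2π) = 450.2 Hz.

f₀ = 450.2 Hz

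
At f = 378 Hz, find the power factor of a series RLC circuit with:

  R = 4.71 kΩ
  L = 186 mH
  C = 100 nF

Step 1 — Angular frequency: ω = 2π·f = 2π·378 = 2375 rad/s.
Step 2 — Component impedances:
  R: Z = R = 4710 Ω
  L: Z = jωL = j·2375·0.186 = 0 + j441.8 Ω
  C: Z = 1/(jωC) = -j/(ω·C) = 0 - j4210 Ω
Step 3 — Series combination: Z_total = R + L + C = 4710 - j3769 Ω = 6032∠-38.7° Ω.
Step 4 — Power factor: PF = cos(φ) = Re(Z)/|Z| = 4710/6032 = 0.7808.
Step 5 — Type: Im(Z) = -3769 ⇒ leading (phase φ = -38.7°).

PF = 0.7808 (leading, φ = -38.7°)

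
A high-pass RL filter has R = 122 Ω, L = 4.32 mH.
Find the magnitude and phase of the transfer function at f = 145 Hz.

Step 1 — Angular frequency: ω = 2π·145 = 911.1 rad/s.
Step 2 — Transfer function: H(jω) = jωL/(R + jωL).
Step 3 — Numerator jωL = j·3.936; denominator R + jωL = 122 + j3.936.
Step 4 — H = 0.00104 + j0.03223.
Step 5 — Magnitude: |H| = 0.03224 (-29.8 dB); phase: φ = 88.2°.

|H| = 0.03224 (-29.8 dB), φ = 88.2°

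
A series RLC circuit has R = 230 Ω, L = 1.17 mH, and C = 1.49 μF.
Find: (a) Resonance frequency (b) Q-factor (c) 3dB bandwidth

Step 1 — Resonance condition Im(Z)=0 gives ω₀ = 1/√(LC).
Step 2 — ω₀ = 1/√(0.00117·1.49e-06) = 2.395e+04 rad/s.
Step 3 — f₀ = ω₀/(2π) = 3812 Hz.
Step 4 — Series Q: Q = ω₀L/R = 2.395e+04·0.00117/230 = 0.1218.
Step 5 — 3dB bandwidth: Δω = ω₀/Q = 1.966e+05 rad/s; BW = Δω/(2π) = 3.129e+04 Hz.

(a) f₀ = 3812 Hz  (b) Q = 0.1218  (c) BW = 3.129e+04 Hz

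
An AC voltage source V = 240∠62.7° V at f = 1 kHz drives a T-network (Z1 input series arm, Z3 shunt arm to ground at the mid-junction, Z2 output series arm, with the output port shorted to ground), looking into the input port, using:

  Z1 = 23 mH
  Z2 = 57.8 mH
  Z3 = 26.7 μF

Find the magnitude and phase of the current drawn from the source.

Step 1 — Angular frequency: ω = 2π·f = 2π·1000 = 6283 rad/s.
Step 2 — Component impedances:
  Z1: Z = jωL = j·6283·0.023 = 0 + j144.5 Ω
  Z2: Z = jωL = j·6283·0.0578 = 0 + j363.2 Ω
  Z3: Z = 1/(jωC) = -j/(ω·C) = 0 - j5.961 Ω
Step 3 — With the output port shorted to ground, the output series arm Z2 runs from the junction to ground; the shunt arm Z3 also runs from the junction to ground. They appear in parallel: Z3 || Z2 = 0 - j6.06 Ω.
Step 4 — Series with input arm Z1: Z_in = Z1 + (Z3 || Z2) = 0 + j138.5 Ω = 138.5∠90.0° Ω.
Step 5 — Source phasor: V = 240∠62.7° V = 110.1 + j213.3 V.
Step 6 — Ohm's law: I = V / Z_total = (110.1 + j213.3) / (0 + j138.5) = 1.54 - j0.795 A.
Step 7 — Convert to polar: |I| = 1.733 A, ∠I = -27.3°.

I = 1.733∠-27.3° A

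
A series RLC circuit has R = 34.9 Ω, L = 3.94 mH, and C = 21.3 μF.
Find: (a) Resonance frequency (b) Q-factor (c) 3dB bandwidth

Step 1 — Resonance condition Im(Z)=0 gives ω₀ = 1/√(LC).
Step 2 — ω₀ = 1/√(0.00394·2.13e-05) = 3452 rad/s.
Step 3 — f₀ = ω₀/(2π) = 549.4 Hz.
Step 4 — Series Q: Q = ω₀L/R = 3452·0.00394/34.9 = 0.3897.
Step 5 — 3dB bandwidth: Δω = ω₀/Q = 8858 rad/s; BW = Δω/(2π) = 1410 Hz.

(a) f₀ = 549.4 Hz  (b) Q = 0.3897  (c) BW = 1410 Hz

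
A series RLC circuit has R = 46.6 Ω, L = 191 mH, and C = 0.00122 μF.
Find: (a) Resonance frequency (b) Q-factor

Step 1 — Resonance condition Im(Z)=0 gives ω₀ = 1/√(LC).
Step 2 — ω₀ = 1/√(0.191·1.22e-09) = 6.551e+04 rad/s.
Step 3 — f₀ = ω₀/(2π) = 1.043e+04 Hz.
Step 4 — Series Q: Q = ω₀L/R = 6.551e+04·0.191/46.6 = 268.5.

(a) f₀ = 1.043e+04 Hz  (b) Q = 268.5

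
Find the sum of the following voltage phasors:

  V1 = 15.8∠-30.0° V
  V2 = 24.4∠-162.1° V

Step 1 — Convert each phasor to rectangular form:
  V1 = 15.8·(cos(-30.0°) + j·sin(-30.0°)) = 13.68 - j7.9 V
  V2 = 24.4·(cos(-162.1°) + j·sin(-162.1°)) = -23.22 - j7.5 V
Step 2 — Sum components: V_total = -9.536 - j15.4 V.
Step 3 — Convert to polar: |V_total| = 18.11 V, ∠V_total = -121.8°.

V_total = 18.11∠-121.8° V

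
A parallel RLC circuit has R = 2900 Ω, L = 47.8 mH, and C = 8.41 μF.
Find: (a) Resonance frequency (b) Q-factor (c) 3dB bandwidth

Step 1 — Resonance: ω₀ = 1/√(LC) = 1/√(0.0478·8.41e-06) = 1577 rad/s.
Step 2 — f₀ = ω₀/(2π) = 251 Hz.
Step 3 — Parallel Q: Q = R/(ω₀L) = 2900/(1577·0.0478) = 38.47.
Step 4 — Bandwidth: Δω = ω₀/Q = 41 rad/s; BW = Δω/(2π) = 6.526 Hz.

(a) f₀ = 251 Hz  (b) Q = 38.47  (c) BW = 6.526 Hz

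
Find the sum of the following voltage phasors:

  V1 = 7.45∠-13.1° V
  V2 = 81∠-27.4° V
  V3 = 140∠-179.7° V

Step 1 — Convert each phasor to rectangular form:
  V1 = 7.45·(cos(-13.1°) + j·sin(-13.1°)) = 7.256 - j1.689 V
  V2 = 81·(cos(-27.4°) + j·sin(-27.4°)) = 71.91 - j37.28 V
  V3 = 140·(cos(-179.7°) + j·sin(-179.7°)) = -140 - j0.733 V
Step 2 — Sum components: V_total = -60.83 - j39.7 V.
Step 3 — Convert to polar: |V_total| = 72.64 V, ∠V_total = -146.9°.

V_total = 72.64∠-146.9° V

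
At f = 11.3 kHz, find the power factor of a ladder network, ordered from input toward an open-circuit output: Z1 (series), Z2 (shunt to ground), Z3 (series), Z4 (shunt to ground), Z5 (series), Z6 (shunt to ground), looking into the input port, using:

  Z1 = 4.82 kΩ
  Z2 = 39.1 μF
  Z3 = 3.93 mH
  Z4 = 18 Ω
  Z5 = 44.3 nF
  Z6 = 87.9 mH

Step 1 — Angular frequency: ω = 2π·f = 2π·1.13e+04 = 7.1e+04 rad/s.
Step 2 — Component impedances:
  Z1: Z = R = 4820 Ω
  Z2: Z = 1/(jωC) = -j/(ω·C) = 0 - j0.3602 Ω
  Z3: Z = jωL = j·7.1e+04·0.00393 = 0 + j279 Ω
  Z4: Z = R = 18 Ω
  Z5: Z = 1/(jωC) = -j/(ω·C) = 0 - j317.9 Ω
  Z6: Z = jωL = j·7.1e+04·0.0879 = 0 + j6241 Ω
Step 3 — Ladder network (open output): work backward from the far end, alternating series and parallel combinations. Z_in = 4820 - j0.3607 Ω = 4820∠-0.0° Ω.
Step 4 — Power factor: PF = cos(φ) = Re(Z)/|Z| = 4820/4820 = 1.
Step 5 — Type: Im(Z) = -0.3607 ⇒ leading (phase φ = -0.0°).

PF = 1 (leading, φ = -0.0°)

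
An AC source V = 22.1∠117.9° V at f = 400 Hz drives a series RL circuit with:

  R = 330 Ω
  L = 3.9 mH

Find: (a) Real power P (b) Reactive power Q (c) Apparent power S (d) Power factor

Step 1 — Angular frequency: ω = 2π·f = 2π·400 = 2513 rad/s.
Step 2 — Component impedances:
  R: Z = R = 330 Ω
  L: Z = jωL = j·2513·0.0039 = 0 + j9.802 Ω
Step 3 — Series combination: Z_total = R + L = 330 + j9.802 Ω = 330.1∠1.7° Ω.
Step 4 — Source phasor: V = 22.1∠117.9° V = -10.34 + j19.53 V.
Step 5 — Current: I = V / Z = -0.02955 + j0.06006 A = 0.06694∠116.2° A.
Step 6 — Complex power: S = V·I* = 1.479 + j0.04392 VA.
Step 7 — Real power: P = Re(S) = 1.479 W.
Step 8 — Reactive power: Q = Im(S) = 0.04392 VAR.
Step 9 — Apparent power: |S| = 1.479 VA.
Step 10 — Power factor: PF = P/|S| = 0.9996 (lagging).

(a) P = 1.479 W  (b) Q = 0.04392 VAR  (c) S = 1.479 VA  (d) PF = 0.9996 (lagging)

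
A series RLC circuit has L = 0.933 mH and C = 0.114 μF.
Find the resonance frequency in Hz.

Step 1 — Resonance condition Im(Z)=0 gives ω₀ = 1/√(LC).
Step 2 — ω₀ = 1/√(0.000933·1.14e-07) = 9.696e+04 rad/s.
Step 3 — f₀ = ω₀/(2π) = 1.543e+04 Hz.

f₀ = 1.543e+04 Hz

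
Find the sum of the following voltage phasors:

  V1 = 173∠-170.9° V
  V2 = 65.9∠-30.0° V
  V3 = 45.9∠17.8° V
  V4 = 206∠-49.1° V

Step 1 — Convert each phasor to rectangular form:
  V1 = 173·(cos(-170.9°) + j·sin(-170.9°)) = -170.8 - j27.36 V
  V2 = 65.9·(cos(-30.0°) + j·sin(-30.0°)) = 57.07 - j32.95 V
  V3 = 45.9·(cos(17.8°) + j·sin(17.8°)) = 43.7 + j14.03 V
  V4 = 206·(cos(-49.1°) + j·sin(-49.1°)) = 134.9 - j155.7 V
Step 2 — Sum components: V_total = 64.83 - j202 V.
Step 3 — Convert to polar: |V_total| = 212.1 V, ∠V_total = -72.2°.

V_total = 212.1∠-72.2° V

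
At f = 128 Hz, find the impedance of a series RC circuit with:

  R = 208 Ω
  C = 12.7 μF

Step 1 — Angular frequency: ω = 2π·f = 2π·128 = 804.2 rad/s.
Step 2 — Component impedances:
  R: Z = R = 208 Ω
  C: Z = 1/(jωC) = -j/(ω·C) = 0 - j97.91 Ω
Step 3 — Series combination: Z_total = R + C = 208 - j97.91 Ω = 229.9∠-25.2° Ω.

Z = 208 - j97.91 Ω = 229.9∠-25.2° Ω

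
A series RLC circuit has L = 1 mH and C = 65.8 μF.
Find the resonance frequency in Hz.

Step 1 — Resonance condition Im(Z)=0 gives ω₀ = 1/√(LC).
Step 2 — ω₀ = 1/√(0.001·6.58e-05) = 3898 rad/s.
Step 3 — f₀ = ω₀/(2π) = 620.5 Hz.

f₀ = 620.5 Hz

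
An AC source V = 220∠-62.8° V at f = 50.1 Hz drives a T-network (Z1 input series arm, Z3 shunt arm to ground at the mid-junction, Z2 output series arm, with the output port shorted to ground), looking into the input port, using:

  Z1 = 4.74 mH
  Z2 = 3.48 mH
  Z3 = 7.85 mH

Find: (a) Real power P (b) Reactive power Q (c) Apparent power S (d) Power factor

Step 1 — Angular frequency: ω = 2π·f = 2π·50.1 = 314.8 rad/s.
Step 2 — Component impedances:
  Z1: Z = jωL = j·314.8·0.00474 = 0 + j1.492 Ω
  Z2: Z = jωL = j·314.8·0.00348 = 0 + j1.095 Ω
  Z3: Z = jωL = j·314.8·0.00785 = 0 + j2.471 Ω
Step 3 — With the output port shorted to ground, the output series arm Z2 runs from the junction to ground; the shunt arm Z3 also runs from the junction to ground. They appear in parallel: Z3 || Z2 = 0 + j0.759 Ω.
Step 4 — Series with input arm Z1: Z_in = Z1 + (Z3 || Z2) = 0 + j2.251 Ω = 2.251∠90.0° Ω.
Step 5 — Source phasor: V = 220∠-62.8° V = 100.6 - j195.7 V.
Step 6 — Current: I = V / Z = -86.92 - j44.67 A = 97.73∠-152.8° A.
Step 7 — Complex power: S = V·I* = 0 + j2.15e+04 VA.
Step 8 — Real power: P = Re(S) = 0 W.
Step 9 — Reactive power: Q = Im(S) = 2.15e+04 VAR.
Step 10 — Apparent power: |S| = 2.15e+04 VA.
Step 11 — Power factor: PF = P/|S| = 0 (lagging).

(a) P = 0 W  (b) Q = 2.15e+04 VAR  (c) S = 2.15e+04 VA  (d) PF = 0 (lagging)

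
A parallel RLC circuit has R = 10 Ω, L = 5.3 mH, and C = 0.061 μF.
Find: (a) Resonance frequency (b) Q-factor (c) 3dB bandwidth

Step 1 — Resonance: ω₀ = 1/√(LC) = 1/√(0.0053·6.1e-08) = 5.562e+04 rad/s.
Step 2 — f₀ = ω₀/(2π) = 8852 Hz.
Step 3 — Parallel Q: Q = R/(ω₀L) = 10/(5.562e+04·0.0053) = 0.03393.
Step 4 — Bandwidth: Δω = ω₀/Q = 1.639e+06 rad/s; BW = Δω/(2π) = 2.609e+05 Hz.

(a) f₀ = 8852 Hz  (b) Q = 0.03393  (c) BW = 2.609e+05 Hz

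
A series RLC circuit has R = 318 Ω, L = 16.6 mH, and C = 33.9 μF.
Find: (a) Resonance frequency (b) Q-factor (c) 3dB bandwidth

Step 1 — Resonance: ω₀ = 1/√(LC) = 1/√(0.0166·3.39e-05) = 1333 rad/s.
Step 2 — f₀ = ω₀/(2π) = 212.2 Hz.
Step 3 — Series Q: Q = ω₀L/R = 1333·0.0166/318 = 0.06959.
Step 4 — Bandwidth: Δω = ω₀/Q = 1.916e+04 rad/s; BW = Δω/(2π) = 3049 Hz.

(a) f₀ = 212.2 Hz  (b) Q = 0.06959  (c) BW = 3049 Hz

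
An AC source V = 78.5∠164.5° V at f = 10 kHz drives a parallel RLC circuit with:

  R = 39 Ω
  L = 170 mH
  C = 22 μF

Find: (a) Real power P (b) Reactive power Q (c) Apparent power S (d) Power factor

Step 1 — Angular frequency: ω = 2π·f = 2π·1e+04 = 6.283e+04 rad/s.
Step 2 — Component impedances:
  R: Z = R = 39 Ω
  L: Z = jωL = j·6.283e+04·0.17 = 0 + j1.068e+04 Ω
  C: Z = 1/(jωC) = -j/(ω·C) = 0 - j0.7234 Ω
Step 3 — Parallel combination: 1/Z_total = 1/R + 1/L + 1/C; Z_total = 0.01342 - j0.7232 Ω = 0.7234∠-88.9° Ω.
Step 4 — Source phasor: V = 78.5∠164.5° V = -75.64 + j20.98 V.
Step 5 — Current: I = V / Z = -30.94 - j104 A = 108.5∠-106.6° A.
Step 6 — Complex power: S = V·I* = 158 - j8518 VA.
Step 7 — Real power: P = Re(S) = 158 W.
Step 8 — Reactive power: Q = Im(S) = -8518 VAR.
Step 9 — Apparent power: |S| = 8519 VA.
Step 10 — Power factor: PF = P/|S| = 0.01855 (leading).

(a) P = 158 W  (b) Q = -8518 VAR  (c) S = 8519 VA  (d) PF = 0.01855 (leading)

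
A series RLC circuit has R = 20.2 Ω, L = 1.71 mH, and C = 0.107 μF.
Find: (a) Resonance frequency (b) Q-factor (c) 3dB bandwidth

Step 1 — Resonance condition Im(Z)=0 gives ω₀ = 1/√(LC).
Step 2 — ω₀ = 1/√(0.00171·1.07e-07) = 7.393e+04 rad/s.
Step 3 — f₀ = ω₀/(2π) = 1.177e+04 Hz.
Step 4 — Series Q: Q = ω₀L/R = 7.393e+04·0.00171/20.2 = 6.258.
Step 5 — 3dB bandwidth: Δω = ω₀/Q = 1.181e+04 rad/s; BW = Δω/(2π) = 1880 Hz.

(a) f₀ = 1.177e+04 Hz  (b) Q = 6.258  (c) BW = 1880 Hz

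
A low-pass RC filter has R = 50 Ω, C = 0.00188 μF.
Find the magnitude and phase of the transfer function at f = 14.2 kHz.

Step 1 — Angular frequency: ω = 2π·1.42e+04 = 8.922e+04 rad/s.
Step 2 — Transfer function: H(jω) = 1/(1 + jωRC).
Step 3 — Denominator: 1 + jωRC = 1 + j·8.922e+04·50·1.88e-09 = 1 + j0.008387.
Step 4 — H = 0.9999 - j0.008386.
Step 5 — Magnitude: |H| = 1 (-0.0 dB); phase: φ = -0.5°.

|H| = 1 (-0.0 dB), φ = -0.5°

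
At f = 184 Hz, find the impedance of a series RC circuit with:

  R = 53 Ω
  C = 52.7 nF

Step 1 — Angular frequency: ω = 2π·f = 2π·184 = 1156 rad/s.
Step 2 — Component impedances:
  R: Z = R = 53 Ω
  C: Z = 1/(jωC) = -j/(ω·C) = 0 - j1.641e+04 Ω
Step 3 — Series combination: Z_total = R + C = 53 - j1.641e+04 Ω = 1.641e+04∠-89.8° Ω.

Z = 53 - j1.641e+04 Ω = 1.641e+04∠-89.8° Ω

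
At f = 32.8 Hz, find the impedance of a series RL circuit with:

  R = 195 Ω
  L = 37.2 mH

Step 1 — Angular frequency: ω = 2π·f = 2π·32.8 = 206.1 rad/s.
Step 2 — Component impedances:
  R: Z = R = 195 Ω
  L: Z = jωL = j·206.1·0.0372 = 0 + j7.666 Ω
Step 3 — Series combination: Z_total = R + L = 195 + j7.666 Ω = 195.2∠2.3° Ω.

Z = 195 + j7.666 Ω = 195.2∠2.3° Ω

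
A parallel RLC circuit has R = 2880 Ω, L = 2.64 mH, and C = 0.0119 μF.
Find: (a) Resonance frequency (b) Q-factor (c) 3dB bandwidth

Step 1 — Resonance: ω₀ = 1/√(LC) = 1/√(0.00264·1.19e-08) = 1.784e+05 rad/s.
Step 2 — f₀ = ω₀/(2π) = 2.84e+04 Hz.
Step 3 — Parallel Q: Q = R/(ω₀L) = 2880/(1.784e+05·0.00264) = 6.115.
Step 4 — Bandwidth: Δω = ω₀/Q = 2.918e+04 rad/s; BW = Δω/(2π) = 4644 Hz.

(a) f₀ = 2.84e+04 Hz  (b) Q = 6.115  (c) BW = 4644 Hz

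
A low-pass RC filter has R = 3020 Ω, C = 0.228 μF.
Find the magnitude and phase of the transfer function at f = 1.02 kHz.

Step 1 — Angular frequency: ω = 2π·1020 = 6409 rad/s.
Step 2 — Transfer function: H(jω) = 1/(1 + jωRC).
Step 3 — Denominator: 1 + jωRC = 1 + j·6409·3020·2.28e-07 = 1 + j4.413.
Step 4 — H = 0.04884 - j0.2155.
Step 5 — Magnitude: |H| = 0.221 (-13.1 dB); phase: φ = -77.2°.

|H| = 0.221 (-13.1 dB), φ = -77.2°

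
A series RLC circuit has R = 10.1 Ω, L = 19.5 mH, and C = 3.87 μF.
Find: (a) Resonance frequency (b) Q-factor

Step 1 — Resonance condition Im(Z)=0 gives ω₀ = 1/√(LC).
Step 2 — ω₀ = 1/√(0.0195·3.87e-06) = 3640 rad/s.
Step 3 — f₀ = ω₀/(2π) = 579.4 Hz.
Step 4 — Series Q: Q = ω₀L/R = 3640·0.0195/10.1 = 7.028.

(a) f₀ = 579.4 Hz  (b) Q = 7.028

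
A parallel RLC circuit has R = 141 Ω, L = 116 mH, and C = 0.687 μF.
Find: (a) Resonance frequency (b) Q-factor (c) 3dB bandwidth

Step 1 — Resonance: ω₀ = 1/√(LC) = 1/√(0.116·6.87e-07) = 3542 rad/s.
Step 2 — f₀ = ω₀/(2π) = 563.8 Hz.
Step 3 — Parallel Q: Q = R/(ω₀L) = 141/(3542·0.116) = 0.3431.
Step 4 — Bandwidth: Δω = ω₀/Q = 1.032e+04 rad/s; BW = Δω/(2π) = 1643 Hz.

(a) f₀ = 563.8 Hz  (b) Q = 0.3431  (c) BW = 1643 Hz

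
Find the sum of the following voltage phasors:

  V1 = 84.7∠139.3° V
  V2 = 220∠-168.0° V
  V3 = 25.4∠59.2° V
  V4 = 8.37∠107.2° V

Step 1 — Convert each phasor to rectangular form:
  V1 = 84.7·(cos(139.3°) + j·sin(139.3°)) = -64.21 + j55.23 V
  V2 = 220·(cos(-168.0°) + j·sin(-168.0°)) = -215.2 - j45.74 V
  V3 = 25.4·(cos(59.2°) + j·sin(59.2°)) = 13.01 + j21.82 V
  V4 = 8.37·(cos(107.2°) + j·sin(107.2°)) = -2.475 + j7.996 V
Step 2 — Sum components: V_total = -268.9 + j39.31 V.
Step 3 — Convert to polar: |V_total| = 271.7 V, ∠V_total = 171.7°.

V_total = 271.7∠171.7° V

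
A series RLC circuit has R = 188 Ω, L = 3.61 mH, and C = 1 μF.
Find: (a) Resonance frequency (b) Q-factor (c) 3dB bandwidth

Step 1 — Resonance: ω₀ = 1/√(LC) = 1/√(0.00361·1e-06) = 1.664e+04 rad/s.
Step 2 — f₀ = ω₀/(2π) = 2649 Hz.
Step 3 — Series Q: Q = ω₀L/R = 1.664e+04·0.00361/188 = 0.3196.
Step 4 — Bandwidth: Δω = ω₀/Q = 5.208e+04 rad/s; BW = Δω/(2π) = 8288 Hz.

(a) f₀ = 2649 Hz  (b) Q = 0.3196  (c) BW = 8288 Hz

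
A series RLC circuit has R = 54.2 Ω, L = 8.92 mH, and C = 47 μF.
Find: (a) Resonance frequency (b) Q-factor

Step 1 — Resonance condition Im(Z)=0 gives ω₀ = 1/√(LC).
Step 2 — ω₀ = 1/√(0.00892·4.7e-05) = 1544 rad/s.
Step 3 — f₀ = ω₀/(2π) = 245.8 Hz.
Step 4 — Series Q: Q = ω₀L/R = 1544·0.00892/54.2 = 0.2542.

(a) f₀ = 245.8 Hz  (b) Q = 0.2542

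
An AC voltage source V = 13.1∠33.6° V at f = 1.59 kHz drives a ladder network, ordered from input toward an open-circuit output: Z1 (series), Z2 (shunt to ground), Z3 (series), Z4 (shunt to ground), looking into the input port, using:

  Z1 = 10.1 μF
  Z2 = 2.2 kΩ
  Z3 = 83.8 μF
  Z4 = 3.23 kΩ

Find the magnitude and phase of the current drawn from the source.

Step 1 — Angular frequency: ω = 2π·f = 2π·1590 = 9990 rad/s.
Step 2 — Component impedances:
  Z1: Z = 1/(jωC) = -j/(ω·C) = 0 - j9.911 Ω
  Z2: Z = R = 2200 Ω
  Z3: Z = 1/(jωC) = -j/(ω·C) = 0 - j1.194 Ω
  Z4: Z = R = 3230 Ω
Step 3 — Ladder network (open output): work backward from the far end, alternating series and parallel combinations. Z_in = 1309 - j10.11 Ω = 1309∠-0.4° Ω.
Step 4 — Source phasor: V = 13.1∠33.6° V = 10.91 + j7.249 V.
Step 5 — Ohm's law: I = V / Z_total = (10.91 + j7.249) / (1309 - j10.11) = 0.008294 + j0.005604 A.
Step 6 — Convert to polar: |I| = 0.01001 A, ∠I = 34.0°.

I = 0.01001∠34.0° A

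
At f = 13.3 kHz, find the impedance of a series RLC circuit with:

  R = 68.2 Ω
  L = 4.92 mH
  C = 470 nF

Step 1 — Angular frequency: ω = 2π·f = 2π·1.33e+04 = 8.357e+04 rad/s.
Step 2 — Component impedances:
  R: Z = R = 68.2 Ω
  L: Z = jωL = j·8.357e+04·0.00492 = 0 + j411.1 Ω
  C: Z = 1/(jωC) = -j/(ω·C) = 0 - j25.46 Ω
Step 3 — Series combination: Z_total = R + L + C = 68.2 + j385.7 Ω = 391.7∠80.0° Ω.

Z = 68.2 + j385.7 Ω = 391.7∠80.0° Ω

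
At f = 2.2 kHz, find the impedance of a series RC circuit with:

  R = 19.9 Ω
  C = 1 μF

Step 1 — Angular frequency: ω = 2π·f = 2π·2200 = 1.382e+04 rad/s.
Step 2 — Component impedances:
  R: Z = R = 19.9 Ω
  C: Z = 1/(jωC) = -j/(ω·C) = 0 - j72.34 Ω
Step 3 — Series combination: Z_total = R + C = 19.9 - j72.34 Ω = 75.03∠-74.6° Ω.

Z = 19.9 - j72.34 Ω = 75.03∠-74.6° Ω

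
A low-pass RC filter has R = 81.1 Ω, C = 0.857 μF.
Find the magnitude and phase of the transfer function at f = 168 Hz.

Step 1 — Angular frequency: ω = 2π·168 = 1056 rad/s.
Step 2 — Transfer function: H(jω) = 1/(1 + jωRC).
Step 3 — Denominator: 1 + jωRC = 1 + j·1056·81.1·8.57e-07 = 1 + j0.07337.
Step 4 — H = 0.9946 - j0.07297.
Step 5 — Magnitude: |H| = 0.9973 (-0.0 dB); phase: φ = -4.2°.

|H| = 0.9973 (-0.0 dB), φ = -4.2°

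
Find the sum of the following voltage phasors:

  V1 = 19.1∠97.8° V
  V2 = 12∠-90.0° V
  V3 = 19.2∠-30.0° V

Step 1 — Convert each phasor to rectangular form:
  V1 = 19.1·(cos(97.8°) + j·sin(97.8°)) = -2.592 + j18.92 V
  V2 = 12·(cos(-90.0°) + j·sin(-90.0°)) = 0 - j12 V
  V3 = 19.2·(cos(-30.0°) + j·sin(-30.0°)) = 16.63 - j9.6 V
Step 2 — Sum components: V_total = 14.04 - j2.677 V.
Step 3 — Convert to polar: |V_total| = 14.29 V, ∠V_total = -10.8°.

V_total = 14.29∠-10.8° V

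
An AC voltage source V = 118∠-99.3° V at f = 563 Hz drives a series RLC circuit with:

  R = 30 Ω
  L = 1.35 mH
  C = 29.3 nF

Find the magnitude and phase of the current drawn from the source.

Step 1 — Angular frequency: ω = 2π·f = 2π·563 = 3537 rad/s.
Step 2 — Component impedances:
  R: Z = R = 30 Ω
  L: Z = jωL = j·3537·0.00135 = 0 + j4.776 Ω
  C: Z = 1/(jωC) = -j/(ω·C) = 0 - j9648 Ω
Step 3 — Series combination: Z_total = R + L + C = 30 - j9643 Ω = 9643∠-89.8° Ω.
Step 4 — Source phasor: V = 118∠-99.3° V = -19.07 - j116.4 V.
Step 5 — Ohm's law: I = V / Z_total = (-19.07 - j116.4) / (30 - j9643) = 0.01207 - j0.002015 A.
Step 6 — Convert to polar: |I| = 0.01224 A, ∠I = -9.5°.

I = 0.01224∠-9.5° A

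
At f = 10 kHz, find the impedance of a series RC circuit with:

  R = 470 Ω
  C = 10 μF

Step 1 — Angular frequency: ω = 2π·f = 2π·1e+04 = 6.283e+04 rad/s.
Step 2 — Component impedances:
  R: Z = R = 470 Ω
  C: Z = 1/(jωC) = -j/(ω·C) = 0 - j1.592 Ω
Step 3 — Series combination: Z_total = R + C = 470 - j1.592 Ω = 470∠-0.2° Ω.

Z = 470 - j1.592 Ω = 470∠-0.2° Ω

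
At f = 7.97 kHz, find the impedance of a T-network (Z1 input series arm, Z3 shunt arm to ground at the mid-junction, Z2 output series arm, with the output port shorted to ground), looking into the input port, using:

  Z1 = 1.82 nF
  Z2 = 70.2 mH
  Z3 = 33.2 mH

Step 1 — Angular frequency: ω = 2π·f = 2π·7970 = 5.008e+04 rad/s.
Step 2 — Component impedances:
  Z1: Z = 1/(jωC) = -j/(ω·C) = 0 - j1.097e+04 Ω
  Z2: Z = jωL = j·5.008e+04·0.0702 = 0 + j3515 Ω
  Z3: Z = jωL = j·5.008e+04·0.0332 = 0 + j1663 Ω
Step 3 — With the output port shorted to ground, the output series arm Z2 runs from the junction to ground; the shunt arm Z3 also runs from the junction to ground. They appear in parallel: Z3 || Z2 = 0 + j1129 Ω.
Step 4 — Series with input arm Z1: Z_in = Z1 + (Z3 || Z2) = 0 - j9843 Ω = 9843∠-90.0° Ω.

Z = 0 - j9843 Ω = 9843∠-90.0° Ω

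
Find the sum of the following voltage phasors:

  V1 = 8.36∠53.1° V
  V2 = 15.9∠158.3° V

Step 1 — Convert each phasor to rectangular form:
  V1 = 8.36·(cos(53.1°) + j·sin(53.1°)) = 5.02 + j6.685 V
  V2 = 15.9·(cos(158.3°) + j·sin(158.3°)) = -14.77 + j5.879 V
Step 2 — Sum components: V_total = -9.754 + j12.56 V.
Step 3 — Convert to polar: |V_total| = 15.91 V, ∠V_total = 127.8°.

V_total = 15.91∠127.8° V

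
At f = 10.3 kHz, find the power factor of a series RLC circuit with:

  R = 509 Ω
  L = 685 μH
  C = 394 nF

Step 1 — Angular frequency: ω = 2π·f = 2π·1.03e+04 = 6.472e+04 rad/s.
Step 2 — Component impedances:
  R: Z = R = 509 Ω
  L: Z = jωL = j·6.472e+04·0.000685 = 0 + j44.33 Ω
  C: Z = 1/(jωC) = -j/(ω·C) = 0 - j39.22 Ω
Step 3 — Series combination: Z_total = R + L + C = 509 + j5.113 Ω = 509∠0.6° Ω.
Step 4 — Power factor: PF = cos(φ) = Re(Z)/|Z| = 509/509.03 = 0.9999.
Step 5 — Type: Im(Z) = 5.113 ⇒ lagging (phase φ = 0.6°).

PF = 0.9999 (lagging, φ = 0.6°)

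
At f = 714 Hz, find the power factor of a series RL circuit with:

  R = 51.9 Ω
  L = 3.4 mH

Step 1 — Angular frequency: ω = 2π·f = 2π·714 = 4486 rad/s.
Step 2 — Component impedances:
  R: Z = R = 51.9 Ω
  L: Z = jωL = j·4486·0.0034 = 0 + j15.25 Ω
Step 3 — Series combination: Z_total = R + L = 51.9 + j15.25 Ω = 54.09∠16.4° Ω.
Step 4 — Power factor: PF = cos(φ) = Re(Z)/|Z| = 51.9/54.095 = 0.9594.
Step 5 — Type: Im(Z) = 15.25 ⇒ lagging (phase φ = 16.4°).

PF = 0.9594 (lagging, φ = 16.4°)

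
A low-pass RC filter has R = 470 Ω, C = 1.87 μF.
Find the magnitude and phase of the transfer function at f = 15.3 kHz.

Step 1 — Angular frequency: ω = 2π·1.53e+04 = 9.613e+04 rad/s.
Step 2 — Transfer function: H(jω) = 1/(1 + jωRC).
Step 3 — Denominator: 1 + jωRC = 1 + j·9.613e+04·470·1.87e-06 = 1 + j84.49.
Step 4 — H = 0.0001401 - j0.01183.
Step 5 — Magnitude: |H| = 0.01183 (-38.5 dB); phase: φ = -89.3°.

|H| = 0.01183 (-38.5 dB), φ = -89.3°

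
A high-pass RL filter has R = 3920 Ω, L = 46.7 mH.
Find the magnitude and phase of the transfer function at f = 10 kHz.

Step 1 — Angular frequency: ω = 2π·1e+04 = 6.283e+04 rad/s.
Step 2 — Transfer function: H(jω) = jωL/(R + jωL).
Step 3 — Numerator jωL = j·2934; denominator R + jωL = 3920 + j2934.
Step 4 — H = 0.3591 + j0.4797.
Step 5 — Magnitude: |H| = 0.5992 (-4.4 dB); phase: φ = 53.2°.

|H| = 0.5992 (-4.4 dB), φ = 53.2°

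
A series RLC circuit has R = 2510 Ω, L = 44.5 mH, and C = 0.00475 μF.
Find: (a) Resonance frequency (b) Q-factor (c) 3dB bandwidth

Step 1 — Resonance: ω₀ = 1/√(LC) = 1/√(0.0445·4.75e-09) = 6.878e+04 rad/s.
Step 2 — f₀ = ω₀/(2π) = 1.095e+04 Hz.
Step 3 — Series Q: Q = ω₀L/R = 6.878e+04·0.0445/2510 = 1.219.
Step 4 — Bandwidth: Δω = ω₀/Q = 5.64e+04 rad/s; BW = Δω/(2π) = 8977 Hz.

(a) f₀ = 1.095e+04 Hz  (b) Q = 1.219  (c) BW = 8977 Hz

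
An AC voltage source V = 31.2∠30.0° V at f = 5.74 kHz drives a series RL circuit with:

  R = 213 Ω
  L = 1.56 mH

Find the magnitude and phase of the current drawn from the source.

Step 1 — Angular frequency: ω = 2π·f = 2π·5740 = 3.607e+04 rad/s.
Step 2 — Component impedances:
  R: Z = R = 213 Ω
  L: Z = jωL = j·3.607e+04·0.00156 = 0 + j56.26 Ω
Step 3 — Series combination: Z_total = R + L = 213 + j56.26 Ω = 220.3∠14.8° Ω.
Step 4 — Source phasor: V = 31.2∠30.0° V = 27.02 + j15.6 V.
Step 5 — Ohm's law: I = V / Z_total = (27.02 + j15.6) / (213 + j56.26) = 0.1367 + j0.03714 A.
Step 6 — Convert to polar: |I| = 0.1416 A, ∠I = 15.2°.

I = 0.1416∠15.2° A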